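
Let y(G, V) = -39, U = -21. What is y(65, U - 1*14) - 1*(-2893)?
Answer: 2854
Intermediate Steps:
y(65, U - 1*14) - 1*(-2893) = -39 - 1*(-2893) = -39 + 2893 = 2854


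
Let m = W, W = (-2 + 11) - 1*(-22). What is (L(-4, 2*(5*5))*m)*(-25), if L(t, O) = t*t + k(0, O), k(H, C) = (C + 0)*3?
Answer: -128650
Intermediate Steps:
k(H, C) = 3*C (k(H, C) = C*3 = 3*C)
W = 31 (W = 9 + 22 = 31)
m = 31
L(t, O) = t**2 + 3*O (L(t, O) = t*t + 3*O = t**2 + 3*O)
(L(-4, 2*(5*5))*m)*(-25) = (((-4)**2 + 3*(2*(5*5)))*31)*(-25) = ((16 + 3*(2*25))*31)*(-25) = ((16 + 3*50)*31)*(-25) = ((16 + 150)*31)*(-25) = (166*31)*(-25) = 5146*(-25) = -128650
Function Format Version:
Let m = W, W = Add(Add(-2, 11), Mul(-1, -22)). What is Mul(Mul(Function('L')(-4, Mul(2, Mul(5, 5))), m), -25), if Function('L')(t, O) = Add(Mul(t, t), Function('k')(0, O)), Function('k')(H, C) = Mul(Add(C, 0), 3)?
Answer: -128650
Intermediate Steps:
Function('k')(H, C) = Mul(3, C) (Function('k')(H, C) = Mul(C, 3) = Mul(3, C))
W = 31 (W = Add(9, 22) = 31)
m = 31
Function('L')(t, O) = Add(Pow(t, 2), Mul(3, O)) (Function('L')(t, O) = Add(Mul(t, t), Mul(3, O)) = Add(Pow(t, 2), Mul(3, O)))
Mul(Mul(Function('L')(-4, Mul(2, Mul(5, 5))), m), -25) = Mul(Mul(Add(Pow(-4, 2), Mul(3, Mul(2, Mul(5, 5)))), 31), -25) = Mul(Mul(Add(16, Mul(3, Mul(2, 25))), 31), -25) = Mul(Mul(Add(16, Mul(3, 50)), 31), -25) = Mul(Mul(Add(16, 150), 31), -25) = Mul(Mul(166, 31), -25) = Mul(5146, -25) = -128650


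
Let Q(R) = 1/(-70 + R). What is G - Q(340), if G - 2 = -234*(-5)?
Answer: 316439/270 ≈ 1172.0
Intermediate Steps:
G = 1172 (G = 2 - 234*(-5) = 2 + 1170 = 1172)
G - Q(340) = 1172 - 1/(-70 + 340) = 1172 - 1/270 = 316439/270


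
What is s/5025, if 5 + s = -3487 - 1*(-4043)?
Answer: 551/5025 ≈ 0.10965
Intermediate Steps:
s = 551 (s = -5 + (-3487 - 1*(-4043)) = -5 + (-3487 + 4043) = -5 + 556 = 551)
s/5025 = 551/5025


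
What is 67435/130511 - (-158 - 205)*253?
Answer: 11986067164/130511 ≈ 91840.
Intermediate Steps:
67435/130511 - (-158 - 205)*253 = 67435*(1/130511) - (-363)*253 = 67435/130511 - 1*(-91839) = 67435/130511 + 91839 = 11986067164/130511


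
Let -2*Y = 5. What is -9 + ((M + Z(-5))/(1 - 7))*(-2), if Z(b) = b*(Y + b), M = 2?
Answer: 25/6 ≈ 4.1667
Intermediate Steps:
Y = -5/2 (Y = -1/2*5 = -5/2 ≈ -2.5000)
Z(b) = b*(-5/2 + b)
-9 + ((M + Z(-5))/(1 - 7))*(-2) = -9 + ((2 + (1/2)*(-5)*(-5 + 2*(-5)))/(1 - 7))*(-2) = -9 + ((2 + (1/2)*(-5)*(-5 - 10))/(-6))*(-2) = -9 + ((2 + (1/2)*(-5)*(-15))*(-1/6))*(-2) = -9 + ((2 + 75/2)*(-1/6))*(-2) = -9 + ((79/2)*(-1/6))*(-2) = -9 - 79/12*(-2) = -9 + 79/6 = 25/6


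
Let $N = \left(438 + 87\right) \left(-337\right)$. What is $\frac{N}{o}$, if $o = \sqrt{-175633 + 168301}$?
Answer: $\frac{58975 i \sqrt{1833}}{1222} \approx 2066.2 i$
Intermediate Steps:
$o = 2 i \sqrt{1833}$ ($o = \sqrt{-7332} = 2 i \sqrt{1833} \approx 85.627 i$)
$N = -176925$ ($N = 525 \left(-337\right) = -176925$)
$\frac{N}{o} = - \frac{176925}{2 i \sqrt{1833}} = - 176925 \left(- \frac{i \sqrt{1833}}{3666}\right) = \frac{58975 i \sqrt{1833}}{1222}$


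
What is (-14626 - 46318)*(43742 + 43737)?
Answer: -5331320176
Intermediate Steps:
(-14626 - 46318)*(43742 + 43737) = -60944*87479 = -5331320176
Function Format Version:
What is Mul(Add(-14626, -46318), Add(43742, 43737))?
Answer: -5331320176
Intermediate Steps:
Mul(Add(-14626, -46318), Add(43742, 43737)) = Mul(-60944, 87479) = -5331320176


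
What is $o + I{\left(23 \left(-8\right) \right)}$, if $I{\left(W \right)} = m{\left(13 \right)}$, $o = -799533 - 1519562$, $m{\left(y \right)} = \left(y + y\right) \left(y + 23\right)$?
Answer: $-2318159$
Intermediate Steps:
$m{\left(y \right)} = 2 y \left(23 + y\right)$
$o = -2319095$ ($o = -799533 - 1519562 = -2319095$)
$I{\left(W \right)} = 936$ ($I{\left(W \right)} = 2 \cdot 13 \left(23 + 13\right) = 2 \cdot 13 \cdot 36 = 936$)
$o + I{\left(23 \left(-8\right) \right)} = -2319095 + 936 = -2318159$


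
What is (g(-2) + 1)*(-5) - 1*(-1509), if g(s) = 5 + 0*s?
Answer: 1479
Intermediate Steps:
g(s) = 5 (g(s) = 5 + 0 = 5)
(g(-2) + 1)*(-5) - 1*(-1509) = (5 + 1)*(-5) - 1*(-1509) = 6*(-5) + 1509 = -30 + 1509 = 1479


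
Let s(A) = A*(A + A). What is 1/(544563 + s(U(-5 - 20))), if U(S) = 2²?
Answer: 1/544595 ≈ 1.8362e-6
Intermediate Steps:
U(S) = 4
s(A) = 2*A² (s(A) = A*(2*A) = 2*A²)
1/(544563 + s(U(-5 - 20))) = 1/(544563 + 2*4²) = 1/(544563 + 2*16) = 1/(544563 + 32) = 1/544595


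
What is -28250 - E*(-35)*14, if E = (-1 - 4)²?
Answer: -16000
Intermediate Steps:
E = 25 (E = (-5)² = 25)
-28250 - E*(-35)*14 = -28250 - 25*(-35)*14 = -28250 - (-875)*14 = -28250 - 1*(-12250) = -28250 + 12250 = -16000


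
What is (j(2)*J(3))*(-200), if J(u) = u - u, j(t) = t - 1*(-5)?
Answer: 0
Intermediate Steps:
j(t) = 5 + t (j(t) = t + 5 = 5 + t)
J(u) = 0
(j(2)*J(3))*(-200) = ((5 + 2)*0)*(-200) = (7*0)*(-200) = 0*(-200) = 0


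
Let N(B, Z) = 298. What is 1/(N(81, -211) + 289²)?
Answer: 1/83819 ≈ 1.1930e-5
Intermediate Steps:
1/(N(81, -211) + 289²) = 1/(298 + 289²) = 1/(298 + 83521) = 1/83819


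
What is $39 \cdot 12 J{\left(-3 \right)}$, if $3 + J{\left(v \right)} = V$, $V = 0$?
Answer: $-1404$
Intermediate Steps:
$J{\left(v \right)} = -3$ ($J{\left(v \right)} = -3 + 0 = -3$)
$39 \cdot 12 J{\left(-3 \right)} = 39 \cdot 12 \left(-3\right) = 468 \left(-3\right) = -1404$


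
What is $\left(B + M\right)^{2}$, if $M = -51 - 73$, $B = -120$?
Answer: $59536$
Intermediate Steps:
$M = -124$
$\left(B + M\right)^{2} = \left(-120 - 124\right)^{2} = \left(-244\right)^{2} = 59536$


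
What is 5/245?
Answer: 1/49 ≈ 0.020408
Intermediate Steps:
5/245 = 5*(1/245) = 1/49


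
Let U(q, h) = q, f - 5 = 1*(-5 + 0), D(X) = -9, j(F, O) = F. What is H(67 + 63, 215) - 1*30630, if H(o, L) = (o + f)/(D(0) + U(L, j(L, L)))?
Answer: -3154825/103 ≈ -30629.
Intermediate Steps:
f = 0 (f = 5 + 1*(-5 + 0) = 5 + 1*(-5) = 5 - 5 = 0)
H(o, L) = o/(-9 + L) (H(o, L) = (o + 0)/(-9 + L) = o/(-9 + L))
H(67 + 63, 215) - 1*30630 = (67 + 63)/(-9 + 215) - 1*30630 = 130/206 - 30630 = 130*(1/206) - 30630 = 65/103 - 30630 = -3154825/103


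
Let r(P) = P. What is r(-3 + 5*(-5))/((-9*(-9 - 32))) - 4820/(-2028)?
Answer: 143483/62361 ≈ 2.3008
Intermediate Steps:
r(-3 + 5*(-5))/((-9*(-9 - 32))) - 4820/(-2028) = (-3 + 5*(-5))/((-9*(-9 - 32))) - 4820/(-2028) = (-3 - 25)/((-9*(-41))) - 4820*(-1/2028) = -28/369 + 1205/507 = 143483/62361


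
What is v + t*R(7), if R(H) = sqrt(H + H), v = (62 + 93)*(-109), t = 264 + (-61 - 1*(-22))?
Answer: -16895 + 225*sqrt(14) ≈ -16053.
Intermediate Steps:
t = 225 (t = 264 + (-61 + 22) = 264 - 39 = 225)
v = -16895 (v = 155*(-109) = -16895)
R(H) = sqrt(2)*sqrt(H) (R(H) = sqrt(2*H) = sqrt(2)*sqrt(H))
v + t*R(7) = -16895 + 225*(sqrt(2)*sqrt(7)) = -16895 + 225*sqrt(14)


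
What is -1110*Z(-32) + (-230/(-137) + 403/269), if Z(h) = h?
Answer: 1309135641/36853 ≈ 35523.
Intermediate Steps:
-1110*Z(-32) + (-230/(-137) + 403/269) = -1110*(-32) + (-230/(-137) + 403/269) = 35520 + (-230*(-1/137) + 403*(1/269)) = 35520 + (230/137 + 403/269) = 35520 + 117081/36853 = 1309135641/36853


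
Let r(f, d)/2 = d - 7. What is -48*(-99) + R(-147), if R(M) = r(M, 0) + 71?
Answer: 4809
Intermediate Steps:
r(f, d) = -14 + 2*d (r(f, d) = 2*(d - 7) = 2*(-7 + d) = -14 + 2*d)
R(M) = 57 (R(M) = (-14 + 2*0) + 71 = (-14 + 0) + 71 = -14 + 71 = 57)
-48*(-99) + R(-147) = -48*(-99) + 57 = 4752 + 57 = 4809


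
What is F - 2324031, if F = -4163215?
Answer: -6487246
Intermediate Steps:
F - 2324031 = -4163215 - 2324031 = -6487246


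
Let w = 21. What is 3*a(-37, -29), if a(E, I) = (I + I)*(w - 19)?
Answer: -348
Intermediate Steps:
a(E, I) = 4*I (a(E, I) = (I + I)*(21 - 19) = (2*I)*2 = 4*I)
3*a(-37, -29) = 3*(4*(-29)) = 3*(-116) = -348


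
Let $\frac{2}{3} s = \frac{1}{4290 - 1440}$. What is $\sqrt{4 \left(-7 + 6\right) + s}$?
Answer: $\frac{i \sqrt{144381}}{190} \approx 1.9999 i$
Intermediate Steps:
$s = \frac{1}{1900}$ ($s = \frac{3}{2 \left(4290 - 1440\right)} = \frac{3}{2 \cdot 2850} = \frac{3}{2} \cdot \frac{1}{2850} = \frac{1}{1900} \approx 0.00052632$)
$\sqrt{4 \left(-7 + 6\right) + s} = \sqrt{4 \left(-7 + 6\right) + \frac{1}{1900}} = \sqrt{4 \left(-1\right) + \frac{1}{1900}} = \sqrt{-4 + \frac{1}{1900}} = \sqrt{- \frac{7599}{1900}} = \frac{i \sqrt{144381}}{190}$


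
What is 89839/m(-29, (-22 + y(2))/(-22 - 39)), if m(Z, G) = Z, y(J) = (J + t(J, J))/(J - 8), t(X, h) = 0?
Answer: -89839/29 ≈ -3097.9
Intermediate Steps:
y(J) = J/(-8 + J) (y(J) = (J + 0)/(J - 8) = J/(-8 + J))
89839/m(-29, (-22 + y(2))/(-22 - 39)) = 89839/(-29) = 89839*(-1/29) = -89839/29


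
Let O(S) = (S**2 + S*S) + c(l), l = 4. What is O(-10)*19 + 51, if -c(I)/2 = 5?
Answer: 3661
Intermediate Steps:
c(I) = -10 (c(I) = -2*5 = -10)
O(S) = -10 + 2*S**2 (O(S) = (S**2 + S*S) - 10 = (S**2 + S**2) - 10 = 2*S**2 - 10 = -10 + 2*S**2)
O(-10)*19 + 51 = (-10 + 2*(-10)**2)*19 + 51 = (-10 + 2*100)*19 + 51 = (-10 + 200)*19 + 51 = 190*19 + 51 = 3610 + 51 = 3661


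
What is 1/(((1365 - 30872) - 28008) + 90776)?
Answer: 1/33261 ≈ 3.0065e-5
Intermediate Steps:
1/(((1365 - 30872) - 28008) + 90776) = 1/((-29507 - 28008) + 90776) = 1/(-57515 + 90776) = 1/33261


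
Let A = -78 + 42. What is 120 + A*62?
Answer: -2112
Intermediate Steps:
A = -36
120 + A*62 = 120 - 36*62 = 120 - 2232 = -2112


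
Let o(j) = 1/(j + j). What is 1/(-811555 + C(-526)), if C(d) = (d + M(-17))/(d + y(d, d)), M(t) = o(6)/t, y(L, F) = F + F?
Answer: -321912/261249185855 ≈ -1.2322e-6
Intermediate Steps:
o(j) = 1/(2*j)
y(L, F) = 2*F
M(t) = 1/(12*t) (M(t) = ((1/2)/6)/t = ((1/2)*(1/6))/t = 1/(12*t))
C(d) = (-1/204 + d)/(3*d) (C(d) = (d + (1/12)/(-17))/(d + 2*d) = (d + (1/12)*(-1/17))/((3*d)) = (d - 1/204)*(1/(3*d)) = (-1/204 + d)*(1/(3*d)) = (-1/204 + d)/(3*d))
1/(-811555 + C(-526)) = 1/(-811555 + (1/612)*(-1 + 204*(-526))/(-526)) = 1/(-811555 + (1/612)*(-1/526)*(-1 - 107304)) = 1/(-811555 + (1/612)*(-1/526)*(-107305)) = 1/(-811555 + 107305/321912) = 1/(-261249185855/321912) = -321912/261249185855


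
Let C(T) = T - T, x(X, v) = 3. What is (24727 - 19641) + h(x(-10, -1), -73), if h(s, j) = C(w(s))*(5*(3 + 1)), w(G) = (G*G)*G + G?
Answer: 5086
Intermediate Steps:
w(G) = G + G**3 (w(G) = G**2*G + G = G**3 + G = G + G**3)
C(T) = 0
h(s, j) = 0 (h(s, j) = 0*(5*(3 + 1)) = 0*(5*4) = 0*20 = 0)
(24727 - 19641) + h(x(-10, -1), -73) = (24727 - 19641) + 0 = 5086 + 0 = 5086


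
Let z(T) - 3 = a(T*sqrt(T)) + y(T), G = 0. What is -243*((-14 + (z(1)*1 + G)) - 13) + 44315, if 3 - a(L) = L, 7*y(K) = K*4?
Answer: 346655/7 ≈ 49522.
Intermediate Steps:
y(K) = 4*K/7 (y(K) = (K*4)/7 = (4*K)/7 = 4*K/7)
a(L) = 3 - L
z(T) = 6 - T**(3/2) + 4*T/7 (z(T) = 3 + ((3 - T*sqrt(T)) + 4*T/7) = 3 + ((3 - T**(3/2)) + 4*T/7) = 3 + (3 - T**(3/2) + 4*T/7) = 6 - T**(3/2) + 4*T/7)
-243*((-14 + (z(1)*1 + G)) - 13) + 44315 = -243*((-14 + ((6 - 1**(3/2) + (4/7)*1)*1 + 0)) - 13) + 44315 = -243*((-14 + ((6 - 1*1 + 4/7)*1 + 0)) - 13) + 44315 = -243*((-14 + ((6 - 1 + 4/7)*1 + 0)) - 13) + 44315 = -243*((-14 + ((39/7)*1 + 0)) - 13) + 44315 = -243*((-14 + (39/7 + 0)) - 13) + 44315 = -243*((-14 + 39/7) - 13) + 44315 = -243*(-59/7 - 13) + 44315 = -243*(-150/7) + 44315 = 36450/7 + 44315 = 346655/7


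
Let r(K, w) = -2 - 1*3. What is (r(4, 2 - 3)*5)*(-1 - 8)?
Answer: 225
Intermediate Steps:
r(K, w) = -5 (r(K, w) = -2 - 3 = -5)
(r(4, 2 - 3)*5)*(-1 - 8) = (-5*5)*(-1 - 8) = -25*(-9) = 225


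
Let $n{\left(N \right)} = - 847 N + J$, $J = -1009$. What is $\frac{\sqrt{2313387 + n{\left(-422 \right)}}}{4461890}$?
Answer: $\frac{\sqrt{667453}}{2230945} \approx 0.0003662$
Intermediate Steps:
$n{\left(N \right)} = -1009 - 847 N$ ($n{\left(N \right)} = - 847 N - 1009 = -1009 - 847 N$)
$\frac{\sqrt{2313387 + n{\left(-422 \right)}}}{4461890} = \frac{\sqrt{2313387 - -356425}}{4461890} = \sqrt{2313387 + \left(-1009 + 357434\right)} \frac{1}{4461890} = \sqrt{2313387 + 356425} \cdot \frac{1}{4461890} = \sqrt{2669812} \cdot \frac{1}{4461890} = 2 \sqrt{667453} \cdot \frac{1}{4461890} = \frac{\sqrt{667453}}{2230945}$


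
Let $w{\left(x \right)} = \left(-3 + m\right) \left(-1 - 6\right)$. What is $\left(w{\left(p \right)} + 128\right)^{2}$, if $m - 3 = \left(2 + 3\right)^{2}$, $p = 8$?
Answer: $2209$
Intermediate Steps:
$m = 28$ ($m = 3 + \left(2 + 3\right)^{2} = 3 + 5^{2} = 3 + 25 = 28$)
$w{\left(x \right)} = -175$ ($w{\left(x \right)} = \left(-3 + 28\right) \left(-1 - 6\right) = 25 \left(-7\right) = -175$)
$\left(w{\left(p \right)} + 128\right)^{2} = \left(-175 + 128\right)^{2} = \left(-47\right)^{2} = 2209$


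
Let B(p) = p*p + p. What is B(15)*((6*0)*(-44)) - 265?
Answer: -265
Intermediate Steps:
B(p) = p + p² (B(p) = p² + p = p + p²)
B(15)*((6*0)*(-44)) - 265 = (15*(1 + 15))*((6*0)*(-44)) - 265 = (15*16)*(0*(-44)) - 265 = 240*0 - 265 = 0 - 265 = -265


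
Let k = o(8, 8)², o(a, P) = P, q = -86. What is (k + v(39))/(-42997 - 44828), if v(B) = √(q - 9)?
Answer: -64/87825 - I*√95/87825 ≈ -0.00072872 - 0.00011098*I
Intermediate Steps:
v(B) = I*√95 (v(B) = √(-86 - 9) = √(-95) = I*√95)
k = 64 (k = 8² = 64)
(k + v(39))/(-42997 - 44828) = (64 + I*√95)/(-42997 - 44828) = (64 + I*√95)/(-87825) = (64 + I*√95)*(-1/87825) = -64/87825 - I*√95/87825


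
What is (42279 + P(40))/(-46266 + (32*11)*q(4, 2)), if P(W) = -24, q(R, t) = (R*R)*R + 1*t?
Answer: -14085/7678 ≈ -1.8345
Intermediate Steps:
q(R, t) = t + R³ (q(R, t) = R²*R + t = R³ + t = t + R³)
(42279 + P(40))/(-46266 + (32*11)*q(4, 2)) = (42279 - 24)/(-46266 + (32*11)*(2 + 4³)) = 42255/(-46266 + 352*(2 + 64)) = 42255/(-46266 + 352*66) = 42255/(-46266 + 23232) = 42255/(-23034) = 42255*(-1/23034) = -14085/7678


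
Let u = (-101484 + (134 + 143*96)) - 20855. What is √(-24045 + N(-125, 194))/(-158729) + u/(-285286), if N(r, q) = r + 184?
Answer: 108477/285286 - I*√23986/158729 ≈ 0.38024 - 0.00097571*I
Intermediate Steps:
N(r, q) = 184 + r
u = -108477 (u = (-101484 + (134 + 13728)) - 20855 = (-101484 + 13862) - 20855 = -87622 - 20855 = -108477)
√(-24045 + N(-125, 194))/(-158729) + u/(-285286) = √(-24045 + (184 - 125))/(-158729) - 108477/(-285286) = √(-24045 + 59)*(-1/158729) - 108477*(-1/285286) = √(-23986)*(-1/158729) + 108477/285286 = (I*√23986)*(-1/158729) + 108477/285286 = -I*√23986/158729 + 108477/285286 = 108477/285286 - I*√23986/158729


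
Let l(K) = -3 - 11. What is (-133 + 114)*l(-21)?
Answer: 266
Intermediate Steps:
l(K) = -14
(-133 + 114)*l(-21) = (-133 + 114)*(-14) = -19*(-14) = 266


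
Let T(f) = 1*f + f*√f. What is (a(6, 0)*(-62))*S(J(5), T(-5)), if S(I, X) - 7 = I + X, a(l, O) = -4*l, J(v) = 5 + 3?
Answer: 14880 - 7440*I*√5 ≈ 14880.0 - 16636.0*I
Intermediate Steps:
J(v) = 8
T(f) = f + f^(3/2)
S(I, X) = 7 + I + X (S(I, X) = 7 + (I + X) = 7 + I + X)
(a(6, 0)*(-62))*S(J(5), T(-5)) = (-4*6*(-62))*(7 + 8 + (-5 + (-5)^(3/2))) = (-24*(-62))*(7 + 8 + (-5 - 5*I*√5)) = 1488*(10 - 5*I*√5) = 14880 - 7440*I*√5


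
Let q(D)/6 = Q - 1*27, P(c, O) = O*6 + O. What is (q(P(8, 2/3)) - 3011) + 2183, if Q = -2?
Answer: -1002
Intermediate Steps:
P(c, O) = 7*O (P(c, O) = 6*O + O = 7*O)
q(D) = -174 (q(D) = 6*(-2 - 1*27) = 6*(-2 - 27) = 6*(-29) = -174)
(q(P(8, 2/3)) - 3011) + 2183 = (-174 - 3011) + 2183 = -3185 + 2183 = -1002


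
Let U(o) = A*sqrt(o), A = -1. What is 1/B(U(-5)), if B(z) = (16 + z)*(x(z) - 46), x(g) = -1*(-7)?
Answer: -16/10179 - I*sqrt(5)/10179 ≈ -0.0015719 - 0.00021967*I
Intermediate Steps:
x(g) = 7
U(o) = -sqrt(o)
B(z) = -624 - 39*z (B(z) = (16 + z)*(7 - 46) = (16 + z)*(-39) = -624 - 39*z)
1/B(U(-5)) = 1/(-624 - (-39)*sqrt(-5)) = 1/(-624 - (-39)*I*sqrt(5)) = 1/(-624 + 39*I*sqrt(5))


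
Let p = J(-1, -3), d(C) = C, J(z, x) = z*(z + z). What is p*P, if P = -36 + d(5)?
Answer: -62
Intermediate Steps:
J(z, x) = 2*z² (J(z, x) = z*(2*z) = 2*z²)
P = -31 (P = -36 + 5 = -31)
p = 2 (p = 2*(-1)² = 2*1 = 2)
p*P = 2*(-31) = -62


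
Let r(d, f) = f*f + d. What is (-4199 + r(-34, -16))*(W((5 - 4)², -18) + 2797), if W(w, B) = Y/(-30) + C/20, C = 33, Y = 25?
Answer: -667615013/60 ≈ -1.1127e+7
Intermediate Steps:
W(w, B) = 49/60 (W(w, B) = 25/(-30) + 33/20 = 25*(-1/30) + 33*(1/20) = -⅚ + 33/20 = 49/60)
r(d, f) = d + f² (r(d, f) = f² + d = d + f²)
(-4199 + r(-34, -16))*(W((5 - 4)², -18) + 2797) = (-4199 + (-34 + (-16)²))*(49/60 + 2797) = (-4199 + (-34 + 256))*(167869/60) = (-4199 + 222)*(167869/60) = -3977*167869/60 = -667615013/60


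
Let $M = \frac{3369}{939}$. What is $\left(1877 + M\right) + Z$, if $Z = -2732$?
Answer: $- \frac{266492}{313} \approx -851.41$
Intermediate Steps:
$M = \frac{1123}{313}$ ($M = 3369 \cdot \frac{1}{939} = \frac{1123}{313} \approx 3.5879$)
$\left(1877 + M\right) + Z = \left(1877 + \frac{1123}{313}\right) - 2732 = \frac{588624}{313} - 2732 = - \frac{266492}{313}$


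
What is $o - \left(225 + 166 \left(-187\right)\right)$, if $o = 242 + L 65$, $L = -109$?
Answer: $23974$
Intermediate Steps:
$o = -6843$ ($o = 242 - 7085 = -6843$)
$o - \left(225 + 166 \left(-187\right)\right) = -6843 - \left(225 + 166 \left(-187\right)\right) = -6843 - \left(225 - 31042\right) = -6843 - -30817 = -6843 + 30817 = 23974$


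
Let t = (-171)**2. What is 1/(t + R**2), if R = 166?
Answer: 1/56797 ≈ 1.7607e-5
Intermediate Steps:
t = 29241
1/(t + R**2) = 1/(29241 + 166**2) = 1/(29241 + 27556) = 1/56797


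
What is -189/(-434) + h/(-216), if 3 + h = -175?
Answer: 4217/3348 ≈ 1.2596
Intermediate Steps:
h = -178 (h = -3 - 175 = -178)
-189/(-434) + h/(-216) = -189/(-434) - 178/(-216) = -189*(-1/434) - 178*(-1/216) = 27/62 + 89/108 = 4217/3348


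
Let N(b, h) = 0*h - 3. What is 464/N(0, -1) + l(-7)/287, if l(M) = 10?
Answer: -133138/861 ≈ -154.63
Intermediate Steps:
N(b, h) = -3 (N(b, h) = 0 - 3 = -3)
464/N(0, -1) + l(-7)/287 = 464/(-3) + 10/287 = 464*(-⅓) + 10*(1/287) = -464/3 + 10/287 = -133138/861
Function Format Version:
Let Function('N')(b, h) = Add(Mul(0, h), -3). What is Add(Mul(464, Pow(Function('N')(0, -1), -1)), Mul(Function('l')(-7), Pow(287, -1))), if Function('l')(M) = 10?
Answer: Rational(-133138, 861) ≈ -154.63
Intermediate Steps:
Function('N')(b, h) = -3 (Function('N')(b, h) = Add(0, -3) = -3)
Add(Mul(464, Pow(Function('N')(0, -1), -1)), Mul(Function('l')(-7), Pow(287, -1))) = Add(Mul(464, Pow(-3, -1)), Mul(10, Pow(287, -1))) = Add(Mul(464, Rational(-1, 3)), Mul(10, Rational(1, 287))) = Add(Rational(-464, 3), Rational(10, 287)) = Rational(-133138, 861)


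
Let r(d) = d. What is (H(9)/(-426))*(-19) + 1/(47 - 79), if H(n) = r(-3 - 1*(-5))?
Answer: 395/6816 ≈ 0.057952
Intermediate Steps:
H(n) = 2 (H(n) = -3 - 1*(-5) = -3 + 5 = 2)
(H(9)/(-426))*(-19) + 1/(47 - 79) = (2/(-426))*(-19) + 1/(47 - 79) = (2*(-1/426))*(-19) + 1/(-32) = -1/213*(-19) - 1/32 = 19/213 - 1/32 = 395/6816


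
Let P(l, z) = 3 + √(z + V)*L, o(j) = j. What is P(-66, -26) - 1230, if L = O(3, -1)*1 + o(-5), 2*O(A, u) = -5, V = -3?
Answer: -1227 - 15*I*√29/2 ≈ -1227.0 - 40.389*I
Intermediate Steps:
O(A, u) = -5/2 (O(A, u) = (½)*(-5) = -5/2)
L = -15/2 (L = -5/2*1 - 5 = -5/2 - 5 = -15/2 ≈ -7.5000)
P(l, z) = 3 - 15*√(-3 + z)/2 (P(l, z) = 3 + √(z - 3)*(-15/2) = 3 + √(-3 + z)*(-15/2) = 3 - 15*√(-3 + z)/2)
P(-66, -26) - 1230 = (3 - 15*√(-3 - 26)/2) - 1230 = (3 - 15*I*√29/2) - 1230 = -1227 - 15*I*√29/2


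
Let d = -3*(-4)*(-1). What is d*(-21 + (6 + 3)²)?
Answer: -720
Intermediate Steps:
d = -12 (d = 12*(-1) = -12)
d*(-21 + (6 + 3)²) = -12*(-21 + (6 + 3)²) = -12*(-21 + 9²) = -12*(-21 + 81) = -12*60 = -720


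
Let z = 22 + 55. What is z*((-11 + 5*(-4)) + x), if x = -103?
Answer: -10318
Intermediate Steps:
z = 77
z*((-11 + 5*(-4)) + x) = 77*((-11 + 5*(-4)) - 103) = 77*((-11 - 20) - 103) = 77*(-31 - 103) = 77*(-134) = -10318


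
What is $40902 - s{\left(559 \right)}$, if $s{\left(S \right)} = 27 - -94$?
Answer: $40781$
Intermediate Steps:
$s{\left(S \right)} = 121$ ($s{\left(S \right)} = 27 + 94 = 121$)
$40902 - s{\left(559 \right)} = 40902 - 121 = 40781$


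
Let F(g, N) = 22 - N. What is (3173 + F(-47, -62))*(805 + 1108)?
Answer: 6230641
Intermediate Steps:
(3173 + F(-47, -62))*(805 + 1108) = (3173 + (22 - 1*(-62)))*(805 + 1108) = (3173 + (22 + 62))*1913 = (3173 + 84)*1913 = 3257*1913 = 6230641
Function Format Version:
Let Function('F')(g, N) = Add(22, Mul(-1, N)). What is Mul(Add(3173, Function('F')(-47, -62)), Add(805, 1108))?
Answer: 6230641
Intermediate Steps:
Mul(Add(3173, Function('F')(-47, -62)), Add(805, 1108)) = Mul(Add(3173, Add(22, Mul(-1, -62))), Add(805, 1108)) = Mul(Add(3173, Add(22, 62)), 1913) = Mul(Add(3173, 84), 1913) = Mul(3257, 1913) = 6230641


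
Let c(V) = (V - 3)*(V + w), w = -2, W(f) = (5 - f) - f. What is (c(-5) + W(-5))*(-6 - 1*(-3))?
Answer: -213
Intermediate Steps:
W(f) = 5 - 2*f
c(V) = (-3 + V)*(-2 + V) (c(V) = (V - 3)*(V - 2) = (-3 + V)*(-2 + V))
(c(-5) + W(-5))*(-6 - 1*(-3)) = ((6 + (-5)² - 5*(-5)) + (5 - 2*(-5)))*(-6 - 1*(-3)) = ((6 + 25 + 25) + (5 + 10))*(-6 + 3) = (56 + 15)*(-3) = 71*(-3) = -213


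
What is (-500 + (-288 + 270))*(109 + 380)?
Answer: -253302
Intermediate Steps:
(-500 + (-288 + 270))*(109 + 380) = (-500 - 18)*489 = -518*489 = -253302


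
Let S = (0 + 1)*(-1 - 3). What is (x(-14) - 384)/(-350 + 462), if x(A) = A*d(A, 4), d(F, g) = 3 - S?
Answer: -241/56 ≈ -4.3036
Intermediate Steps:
S = -4 (S = 1*(-4) = -4)
d(F, g) = 7 (d(F, g) = 3 - 1*(-4) = 3 + 4 = 7)
x(A) = 7*A (x(A) = A*7 = 7*A)
(x(-14) - 384)/(-350 + 462) = (7*(-14) - 384)/(-350 + 462) = (-98 - 384)/112 = -482*1/112 = -241/56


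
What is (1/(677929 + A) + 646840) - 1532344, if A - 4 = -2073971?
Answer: -1236197233153/1396038 ≈ -8.8550e+5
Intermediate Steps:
A = -2073967 (A = 4 - 2073971 = -2073967)
(1/(677929 + A) + 646840) - 1532344 = (1/(677929 - 2073967) + 646840) - 1532344 = (1/(-1396038) + 646840) - 1532344 = (-1/1396038 + 646840) - 1532344 = 903013219919/1396038 - 1532344 = -1236197233153/1396038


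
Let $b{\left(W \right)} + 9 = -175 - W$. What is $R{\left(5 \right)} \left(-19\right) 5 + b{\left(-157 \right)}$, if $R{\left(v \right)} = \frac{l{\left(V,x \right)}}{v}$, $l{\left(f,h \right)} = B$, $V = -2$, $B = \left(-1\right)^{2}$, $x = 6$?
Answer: $-46$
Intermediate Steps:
$B = 1$
$l{\left(f,h \right)} = 1$
$b{\left(W \right)} = -184 - W$ ($b{\left(W \right)} = -9 - \left(175 + W\right) = -184 - W$)
$R{\left(v \right)} = \frac{1}{v}$ ($R{\left(v \right)} = 1 \frac{1}{v} = \frac{1}{v}$)
$R{\left(5 \right)} \left(-19\right) 5 + b{\left(-157 \right)} = \frac{1}{5} \left(-19\right) 5 - 27 = \frac{1}{5} \left(-19\right) 5 + \left(-184 + 157\right) = \left(- \frac{19}{5}\right) 5 - 27 = -19 - 27 = -46$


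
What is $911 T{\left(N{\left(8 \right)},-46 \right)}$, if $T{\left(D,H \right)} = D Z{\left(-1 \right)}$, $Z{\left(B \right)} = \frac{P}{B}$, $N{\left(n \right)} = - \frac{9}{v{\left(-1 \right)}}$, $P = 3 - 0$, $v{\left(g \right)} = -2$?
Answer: $- \frac{24597}{2} \approx -12299.0$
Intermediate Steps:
$P = 3$ ($P = 3 + 0 = 3$)
$N{\left(n \right)} = \frac{9}{2}$ ($N{\left(n \right)} = - \frac{9}{-2} = \left(-9\right) \left(- \frac{1}{2}\right) = \frac{9}{2}$)
$Z{\left(B \right)} = \frac{3}{B}$
$T{\left(D,H \right)} = - 3 D$ ($T{\left(D,H \right)} = D \frac{3}{-1} = D 3 \left(-1\right) = D \left(-3\right) = - 3 D$)
$911 T{\left(N{\left(8 \right)},-46 \right)} = 911 \left(\left(-3\right) \frac{9}{2}\right) = 911 \left(- \frac{27}{2}\right) = - \frac{24597}{2}$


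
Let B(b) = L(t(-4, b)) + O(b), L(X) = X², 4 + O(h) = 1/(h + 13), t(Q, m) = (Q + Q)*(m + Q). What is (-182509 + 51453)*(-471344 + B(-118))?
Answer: -6622120629584/105 ≈ -6.3068e+10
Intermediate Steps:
t(Q, m) = 2*Q*(Q + m) (t(Q, m) = (2*Q)*(Q + m) = 2*Q*(Q + m))
O(h) = -4 + 1/(13 + h) (O(h) = -4 + 1/(h + 13) = -4 + 1/(13 + h))
B(b) = (32 - 8*b)² + (-51 - 4*b)/(13 + b) (B(b) = (2*(-4)*(-4 + b))² + (-51 - 4*b)/(13 + b) = (32 - 8*b)² + (-51 - 4*b)/(13 + b))
(-182509 + 51453)*(-471344 + B(-118)) = (-182509 + 51453)*(-471344 + (-51 - 4*(-118) + 64*(-4 - 118)²*(13 - 118))/(13 - 118)) = -131056*(-471344 + (-51 + 472 + 64*(-122)²*(-105))/(-105)) = -131056*(-471344 - (-51 + 472 + 64*14884*(-105))/105) = -131056*(-471344 - (-51 + 472 - 100020480)/105) = -131056*(-471344 - 1/105*(-100020059)) = -131056*(-471344 + 100020059/105) = -131056*50528939/105 = -6622120629584/105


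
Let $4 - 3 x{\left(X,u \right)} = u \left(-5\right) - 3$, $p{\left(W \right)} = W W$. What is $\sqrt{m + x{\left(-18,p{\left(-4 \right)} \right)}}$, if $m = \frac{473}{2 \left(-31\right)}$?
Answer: $\frac{5 \sqrt{3286}}{62} \approx 4.6229$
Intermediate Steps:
$p{\left(W \right)} = W^{2}$
$x{\left(X,u \right)} = \frac{7}{3} + \frac{5 u}{3}$ ($x{\left(X,u \right)} = \frac{4}{3} - \frac{u \left(-5\right) - 3}{3} = \frac{4}{3} - \frac{- 5 u - 3}{3} = \frac{4}{3} - \frac{-3 - 5 u}{3} = \frac{4}{3} + \left(1 + \frac{5 u}{3}\right) = \frac{7}{3} + \frac{5 u}{3}$)
$m = - \frac{473}{62}$ ($m = \frac{473}{-62} = 473 \left(- \frac{1}{62}\right) = - \frac{473}{62} \approx -7.629$)
$\sqrt{m + x{\left(-18,p{\left(-4 \right)} \right)}} = \sqrt{- \frac{473}{62} + \left(\frac{7}{3} + \frac{5 \left(-4\right)^{2}}{3}\right)} = \sqrt{- \frac{473}{62} + \left(\frac{7}{3} + \frac{5}{3} \cdot 16\right)} = \sqrt{- \frac{473}{62} + \left(\frac{7}{3} + \frac{80}{3}\right)} = \sqrt{- \frac{473}{62} + 29} = \sqrt{\frac{1325}{62}} = \frac{5 \sqrt{3286}}{62}$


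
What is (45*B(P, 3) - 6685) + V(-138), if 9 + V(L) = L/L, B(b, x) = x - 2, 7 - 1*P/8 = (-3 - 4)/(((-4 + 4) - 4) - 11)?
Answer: -6648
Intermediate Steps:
P = 784/15 (P = 56 - 8*(-3 - 4)/(((-4 + 4) - 4) - 11) = 56 - (-56)/((0 - 4) - 11) = 56 - (-56)/(-4 - 11) = 56 - (-56)/(-15) = 56 - (-56)*(-1)/15 = 56 - 8*7/15 = 56 - 56/15 = 784/15 ≈ 52.267)
B(b, x) = -2 + x
V(L) = -8 (V(L) = -9 + L/L = -9 + 1 = -8)
(45*B(P, 3) - 6685) + V(-138) = (45*(-2 + 3) - 6685) - 8 = (45*1 - 6685) - 8 = (45 - 6685) - 8 = -6640 - 8 = -6648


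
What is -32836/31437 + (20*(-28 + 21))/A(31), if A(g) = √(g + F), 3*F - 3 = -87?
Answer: -32836/31437 - 140*√3/3 ≈ -81.874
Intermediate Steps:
F = -28 (F = 1 + (⅓)*(-87) = 1 - 29 = -28)
A(g) = √(-28 + g) (A(g) = √(g - 28) = √(-28 + g))
-32836/31437 + (20*(-28 + 21))/A(31) = -32836/31437 + (20*(-28 + 21))/(√(-28 + 31)) = -32836*1/31437 + (20*(-7))/(√3) = -32836/31437 - 140*√3/3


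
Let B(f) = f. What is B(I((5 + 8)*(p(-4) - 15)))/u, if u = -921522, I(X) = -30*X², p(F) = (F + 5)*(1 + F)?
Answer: 273780/153587 ≈ 1.7826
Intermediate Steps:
p(F) = (1 + F)*(5 + F) (p(F) = (5 + F)*(1 + F) = (1 + F)*(5 + F))
B(I((5 + 8)*(p(-4) - 15)))/u = -30*(5 + 8)²*((5 + (-4)² + 6*(-4)) - 15)²/(-921522) = -30*169*((5 + 16 - 24) - 15)²*(-1/921522) = -30*169*(-3 - 15)²*(-1/921522) = -30*(13*(-18))²*(-1/921522) = -30*(-234)²*(-1/921522) = -30*54756*(-1/921522) = -1642680*(-1/921522) = 273780/153587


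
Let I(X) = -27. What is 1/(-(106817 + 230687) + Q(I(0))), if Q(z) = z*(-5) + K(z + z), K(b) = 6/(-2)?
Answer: -1/337372 ≈ -2.9641e-6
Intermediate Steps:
K(b) = -3 (K(b) = 6*(-1/2) = -3)
Q(z) = -3 - 5*z (Q(z) = z*(-5) - 3 = -5*z - 3 = -3 - 5*z)
1/(-(106817 + 230687) + Q(I(0))) = 1/(-(106817 + 230687) + (-3 - 5*(-27))) = 1/(-1*337504 + (-3 + 135)) = 1/(-337504 + 132) = 1/(-337372) = -1/337372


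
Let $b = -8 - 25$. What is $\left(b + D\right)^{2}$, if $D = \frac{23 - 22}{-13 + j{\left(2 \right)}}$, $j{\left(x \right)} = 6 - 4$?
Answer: $\frac{132496}{121} \approx 1095.0$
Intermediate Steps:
$j{\left(x \right)} = 2$ ($j{\left(x \right)} = 6 - 4 = 2$)
$D = - \frac{1}{11}$ ($D = \frac{23 - 22}{-13 + 2} = 1 \frac{1}{-11} = 1 \left(- \frac{1}{11}\right) = - \frac{1}{11} \approx -0.090909$)
$b = -33$ ($b = -8 - 25 = -33$)
$\left(b + D\right)^{2} = \left(-33 - \frac{1}{11}\right)^{2} = \left(- \frac{364}{11}\right)^{2} = \frac{132496}{121}$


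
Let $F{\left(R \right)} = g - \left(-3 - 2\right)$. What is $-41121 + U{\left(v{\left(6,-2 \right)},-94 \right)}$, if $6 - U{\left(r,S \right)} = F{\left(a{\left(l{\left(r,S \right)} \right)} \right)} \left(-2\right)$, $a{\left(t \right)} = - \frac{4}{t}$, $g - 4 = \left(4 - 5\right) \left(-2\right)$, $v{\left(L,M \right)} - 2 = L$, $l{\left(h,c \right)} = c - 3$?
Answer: $-41093$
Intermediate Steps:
$l{\left(h,c \right)} = -3 + c$
$v{\left(L,M \right)} = 2 + L$
$g = 6$ ($g = 4 + \left(4 - 5\right) \left(-2\right) = 4 - -2 = 4 + 2 = 6$)
$F{\left(R \right)} = 11$ ($F{\left(R \right)} = 6 - \left(-3 - 2\right) = 6 - -5 = 6 + 5 = 11$)
$U{\left(r,S \right)} = 28$ ($U{\left(r,S \right)} = 6 - 11 \left(-2\right) = 6 - -22 = 6 + 22 = 28$)
$-41121 + U{\left(v{\left(6,-2 \right)},-94 \right)} = -41121 + 28 = -41093$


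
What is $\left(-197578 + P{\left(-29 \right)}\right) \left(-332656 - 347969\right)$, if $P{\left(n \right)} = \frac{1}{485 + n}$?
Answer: $\frac{20440431763125}{152} \approx 1.3448 \cdot 10^{11}$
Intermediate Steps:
$\left(-197578 + P{\left(-29 \right)}\right) \left(-332656 - 347969\right) = \left(-197578 + \frac{1}{485 - 29}\right) \left(-332656 - 347969\right) = \left(-197578 + \frac{1}{456}\right) \left(-332656 - 347969\right) = \left(- \frac{90095567}{456}\right) \left(-680625\right) = \frac{20440431763125}{152}$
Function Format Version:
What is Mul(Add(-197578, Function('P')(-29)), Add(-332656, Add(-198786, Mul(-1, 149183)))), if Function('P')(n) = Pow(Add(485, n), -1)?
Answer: Rational(20440431763125, 152) ≈ 1.3448e+11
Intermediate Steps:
Mul(Add(-197578, Function('P')(-29)), Add(-332656, Add(-198786, Mul(-1, 149183)))) = Mul(Add(-197578, Pow(Add(485, -29), -1)), Add(-332656, Add(-198786, Mul(-1, 149183)))) = Mul(Add(-197578, Pow(456, -1)), Add(-332656, Add(-198786, -149183))) = Mul(Add(-197578, Rational(1, 456)), Add(-332656, -347969)) = Mul(Rational(-90095567, 456), -680625) = Rational(20440431763125, 152)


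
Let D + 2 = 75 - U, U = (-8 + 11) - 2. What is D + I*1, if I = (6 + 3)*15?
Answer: 207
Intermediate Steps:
I = 135 (I = 9*15 = 135)
U = 1 (U = 3 - 2 = 1)
D = 72 (D = -2 + (75 - 1*1) = -2 + (75 - 1) = -2 + 74 = 72)
D + I*1 = 72 + 135*1 = 72 + 135 = 207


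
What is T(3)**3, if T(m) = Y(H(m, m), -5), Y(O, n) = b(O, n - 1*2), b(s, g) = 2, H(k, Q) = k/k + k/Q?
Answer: 8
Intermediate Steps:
H(k, Q) = 1 + k/Q
Y(O, n) = 2
T(m) = 2
T(3)**3 = 2**3 = 8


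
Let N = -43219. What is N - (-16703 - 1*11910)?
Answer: -14606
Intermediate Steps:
N - (-16703 - 1*11910) = -43219 - (-16703 - 1*11910) = -43219 - (-16703 - 11910) = -43219 - 1*(-28613) = -43219 + 28613 = -14606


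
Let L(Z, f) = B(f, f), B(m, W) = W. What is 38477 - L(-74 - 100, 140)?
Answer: 38337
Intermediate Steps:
L(Z, f) = f
38477 - L(-74 - 100, 140) = 38477 - 1*140 = 38477 - 140 = 38337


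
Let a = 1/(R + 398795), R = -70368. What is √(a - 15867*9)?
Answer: 4*I*√962709051420985/328427 ≈ 377.89*I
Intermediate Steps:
a = 1/328427 (a = 1/(-70368 + 398795) = 1/328427 ≈ 3.0448e-6)
√(a - 15867*9) = √(1/328427 - 15867*9) = √(1/328427 - 142803) = √(-46900360880/328427) = 4*I*√962709051420985/328427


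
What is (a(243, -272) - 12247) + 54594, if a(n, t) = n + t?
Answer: 42318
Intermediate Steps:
(a(243, -272) - 12247) + 54594 = ((243 - 272) - 12247) + 54594 = (-29 - 12247) + 54594 = -12276 + 54594 = 42318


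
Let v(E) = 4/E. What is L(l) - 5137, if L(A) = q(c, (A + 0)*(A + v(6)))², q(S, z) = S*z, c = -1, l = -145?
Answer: 3941909992/9 ≈ 4.3799e+8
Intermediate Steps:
L(A) = A²*(⅔ + A)² (L(A) = (-(A + 0)*(A + 4/6))² = (-A*(A + 4*(⅙)))² = (-A*(A + ⅔))² = (-A*(⅔ + A))² = A²*(⅔ + A)²)
L(l) - 5137 = (⅑)*(-145)²*(2 + 3*(-145))² - 5137 = (⅑)*21025*(2 - 435)² - 5137 = (⅑)*21025*(-433)² - 5137 = (⅑)*21025*187489 - 5137 = 3941956225/9 - 5137 = 3941909992/9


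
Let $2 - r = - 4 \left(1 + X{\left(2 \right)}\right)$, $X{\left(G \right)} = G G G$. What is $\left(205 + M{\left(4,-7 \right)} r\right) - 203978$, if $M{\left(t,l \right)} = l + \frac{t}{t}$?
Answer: $-204001$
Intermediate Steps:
$X{\left(G \right)} = G^{3}$ ($X{\left(G \right)} = G^{2} G = G^{3}$)
$r = 38$ ($r = 2 - - 4 \left(1 + 2^{3}\right) = 2 - - 4 \left(1 + 8\right) = 2 - \left(-4\right) 9 = 2 - -36 = 2 + 36 = 38$)
$M{\left(t,l \right)} = 1 + l$ ($M{\left(t,l \right)} = l + 1 = 1 + l$)
$\left(205 + M{\left(4,-7 \right)} r\right) - 203978 = \left(205 + \left(1 - 7\right) 38\right) - 203978 = \left(205 - 228\right) - 203978 = -23 - 203978 = -204001$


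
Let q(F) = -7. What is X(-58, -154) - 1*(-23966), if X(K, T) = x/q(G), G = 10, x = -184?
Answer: 167946/7 ≈ 23992.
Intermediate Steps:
X(K, T) = 184/7 (X(K, T) = -184/(-7) = -184*(-⅐) = 184/7)
X(-58, -154) - 1*(-23966) = 184/7 - 1*(-23966) = 184/7 + 23966 = 167946/7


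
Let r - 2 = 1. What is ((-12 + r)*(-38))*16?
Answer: 5472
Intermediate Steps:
r = 3 (r = 2 + 1 = 3)
((-12 + r)*(-38))*16 = ((-12 + 3)*(-38))*16 = -9*(-38)*16 = 342*16 = 5472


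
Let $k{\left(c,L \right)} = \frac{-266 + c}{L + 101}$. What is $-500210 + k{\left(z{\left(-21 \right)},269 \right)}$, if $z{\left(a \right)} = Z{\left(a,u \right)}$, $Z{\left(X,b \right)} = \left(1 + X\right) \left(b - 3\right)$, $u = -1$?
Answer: $- \frac{92538943}{185} \approx -5.0021 \cdot 10^{5}$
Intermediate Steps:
$Z{\left(X,b \right)} = \left(1 + X\right) \left(-3 + b\right)$
$z{\left(a \right)} = -4 - 4 a$ ($z{\left(a \right)} = -3 - 1 - 3 a + a \left(-1\right) = -3 - 1 - 3 a - a = -4 - 4 a$)
$k{\left(c,L \right)} = \frac{-266 + c}{101 + L}$
$-500210 + k{\left(z{\left(-21 \right)},269 \right)} = -500210 + \frac{-266 - -80}{101 + 269} = -500210 + \frac{-266 + \left(-4 + 84\right)}{370} = -500210 + \frac{-266 + 80}{370} = -500210 + \frac{1}{370} \left(-186\right) = -500210 - \frac{93}{185} = - \frac{92538943}{185}$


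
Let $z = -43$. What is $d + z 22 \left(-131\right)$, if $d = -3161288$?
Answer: $-3037362$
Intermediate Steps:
$d + z 22 \left(-131\right) = -3161288 + \left(-43\right) 22 \left(-131\right) = -3161288 - -123926 = -3161288 + 123926 = -3037362$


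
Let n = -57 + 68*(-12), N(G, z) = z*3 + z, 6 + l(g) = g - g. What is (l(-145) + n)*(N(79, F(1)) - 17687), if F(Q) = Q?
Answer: 15543357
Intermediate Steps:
l(g) = -6 (l(g) = -6 + (g - g) = -6 + 0 = -6)
N(G, z) = 4*z (N(G, z) = 3*z + z = 4*z)
n = -873 (n = -57 - 816 = -873)
(l(-145) + n)*(N(79, F(1)) - 17687) = (-6 - 873)*(4*1 - 17687) = -879*(4 - 17687) = -879*(-17683) = 15543357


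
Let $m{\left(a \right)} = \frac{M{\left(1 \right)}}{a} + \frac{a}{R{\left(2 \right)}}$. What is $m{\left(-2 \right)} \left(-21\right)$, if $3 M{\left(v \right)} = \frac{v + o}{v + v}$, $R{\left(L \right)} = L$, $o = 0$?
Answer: $\frac{91}{4} \approx 22.75$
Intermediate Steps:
$M{\left(v \right)} = \frac{1}{6}$ ($M{\left(v \right)} = \frac{\left(v + 0\right) \frac{1}{v + v}}{3} = \frac{v \frac{1}{2 v}}{3} = \frac{1}{3} \cdot \frac{1}{2} = \frac{1}{6}$)
$m{\left(a \right)} = \frac{a}{2} + \frac{1}{6 a}$ ($m{\left(a \right)} = \frac{1}{6 a} + \frac{a}{2} = \frac{a}{2} + \frac{1}{6 a}$)
$m{\left(-2 \right)} \left(-21\right) = \left(\frac{1}{2} \left(-2\right) + \frac{1}{6 \left(-2\right)}\right) \left(-21\right) = \left(-1 + \frac{1}{6} \left(- \frac{1}{2}\right)\right) \left(-21\right) = \left(-1 - \frac{1}{12}\right) \left(-21\right) = \left(- \frac{13}{12}\right) \left(-21\right) = \frac{91}{4}$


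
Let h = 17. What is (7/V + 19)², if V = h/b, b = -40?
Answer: 1849/289 ≈ 6.3979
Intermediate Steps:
V = -17/40 (V = 17/(-40) = 17*(-1/40) = -17/40 ≈ -0.42500)
(7/V + 19)² = (7/(-17/40) + 19)² = (7*(-40/17) + 19)² = (-280/17 + 19)² = (43/17)² = 1849/289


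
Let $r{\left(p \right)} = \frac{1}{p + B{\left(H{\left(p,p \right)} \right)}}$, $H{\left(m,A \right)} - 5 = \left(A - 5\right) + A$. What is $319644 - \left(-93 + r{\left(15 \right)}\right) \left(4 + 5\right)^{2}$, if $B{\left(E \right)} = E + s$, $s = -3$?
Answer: $\frac{4580451}{14} \approx 3.2718 \cdot 10^{5}$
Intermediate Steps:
$H{\left(m,A \right)} = 2 A$ ($H{\left(m,A \right)} = 5 + \left(\left(A - 5\right) + A\right) = 5 + \left(\left(-5 + A\right) + A\right) = 5 + \left(-5 + 2 A\right) = 2 A$)
$B{\left(E \right)} = -3 + E$ ($B{\left(E \right)} = E - 3 = -3 + E$)
$r{\left(p \right)} = \frac{1}{-3 + 3 p}$ ($r{\left(p \right)} = \frac{1}{p + \left(-3 + 2 p\right)} = \frac{1}{-3 + 3 p}$)
$319644 - \left(-93 + r{\left(15 \right)}\right) \left(4 + 5\right)^{2} = 319644 - \left(-93 + \frac{1}{3 \left(-1 + 15\right)}\right) \left(4 + 5\right)^{2} = 319644 - \left(-93 + \frac{1}{3 \cdot 14}\right) 9^{2} = 319644 - \left(-93 + \frac{1}{3} \cdot \frac{1}{14}\right) 81 = 319644 - \left(-93 + \frac{1}{42}\right) 81 = 319644 - \left(- \frac{3905}{42}\right) 81 = 319644 - - \frac{105435}{14} = 319644 + \frac{105435}{14} = \frac{4580451}{14}$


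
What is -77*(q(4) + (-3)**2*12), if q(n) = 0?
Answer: -8316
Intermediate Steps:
-77*(q(4) + (-3)**2*12) = -77*(0 + (-3)**2*12) = -77*(0 + 9*12) = -77*(0 + 108) = -77*108 = -8316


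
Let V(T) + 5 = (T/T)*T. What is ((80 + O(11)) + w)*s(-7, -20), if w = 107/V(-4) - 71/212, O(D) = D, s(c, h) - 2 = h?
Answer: -150305/106 ≈ -1418.0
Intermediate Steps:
s(c, h) = 2 + h
V(T) = -5 + T (V(T) = -5 + (T/T)*T = -5 + 1*T = -5 + T)
w = -23323/1908 (w = 107/(-5 - 4) - 71/212 = 107/(-9) - 71*1/212 = 107*(-1/9) - 71/212 = -107/9 - 71/212 = -23323/1908 ≈ -12.224)
((80 + O(11)) + w)*s(-7, -20) = ((80 + 11) - 23323/1908)*(2 - 20) = (91 - 23323/1908)*(-18) = (150305/1908)*(-18) = -150305/106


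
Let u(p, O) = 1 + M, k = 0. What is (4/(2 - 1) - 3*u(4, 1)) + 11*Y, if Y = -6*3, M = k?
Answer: -197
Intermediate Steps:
M = 0
u(p, O) = 1 (u(p, O) = 1 + 0 = 1)
Y = -18
(4/(2 - 1) - 3*u(4, 1)) + 11*Y = (4/(2 - 1) - 3) + 11*(-18) = (4/1 - 1*3) - 198 = (4*1 - 3) - 198 = (4 - 3) - 198 = 1 - 198 = -197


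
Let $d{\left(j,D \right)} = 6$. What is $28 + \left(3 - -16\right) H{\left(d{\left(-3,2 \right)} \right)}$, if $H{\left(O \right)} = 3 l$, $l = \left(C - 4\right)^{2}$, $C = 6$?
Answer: $256$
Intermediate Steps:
$l = 4$ ($l = \left(6 - 4\right)^{2} = 2^{2} = 4$)
$H{\left(O \right)} = 12$ ($H{\left(O \right)} = 3 \cdot 4 = 12$)
$28 + \left(3 - -16\right) H{\left(d{\left(-3,2 \right)} \right)} = 28 + \left(3 - -16\right) 12 = 28 + \left(3 + 16\right) 12 = 28 + 19 \cdot 12 = 28 + 228 = 256$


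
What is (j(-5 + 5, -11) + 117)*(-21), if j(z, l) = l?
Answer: -2226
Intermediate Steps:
(j(-5 + 5, -11) + 117)*(-21) = (-11 + 117)*(-21) = 106*(-21) = -2226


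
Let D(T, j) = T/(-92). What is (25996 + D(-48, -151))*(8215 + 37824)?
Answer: 27527638880/23 ≈ 1.1969e+9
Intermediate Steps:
D(T, j) = -T/92 (D(T, j) = T*(-1/92) = -T/92)
(25996 + D(-48, -151))*(8215 + 37824) = (25996 - 1/92*(-48))*(8215 + 37824) = (25996 + 12/23)*46039 = (597920/23)*46039 = 27527638880/23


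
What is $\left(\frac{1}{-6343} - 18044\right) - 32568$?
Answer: $- \frac{321031917}{6343} \approx -50612.0$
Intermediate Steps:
$\left(\frac{1}{-6343} - 18044\right) - 32568 = \left(- \frac{1}{6343} - 18044\right) - 32568 = - \frac{114453093}{6343} - 32568 = - \frac{321031917}{6343}$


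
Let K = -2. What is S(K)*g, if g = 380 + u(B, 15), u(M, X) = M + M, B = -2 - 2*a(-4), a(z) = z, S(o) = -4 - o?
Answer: -784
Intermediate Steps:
B = 6 (B = -2 - 2*(-4) = -2 + 8 = 6)
u(M, X) = 2*M
g = 392 (g = 380 + 2*6 = 380 + 12 = 392)
S(K)*g = (-4 - 1*(-2))*392 = (-4 + 2)*392 = -2*392 = -784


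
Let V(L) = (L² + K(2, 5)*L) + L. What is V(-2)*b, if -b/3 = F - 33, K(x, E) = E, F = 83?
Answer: 1200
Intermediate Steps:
V(L) = L² + 6*L (V(L) = (L² + 5*L) + L = L² + 6*L)
b = -150 (b = -3*(83 - 33) = -3*50 = -150)
V(-2)*b = -2*(6 - 2)*(-150) = -2*4*(-150) = -8*(-150) = 1200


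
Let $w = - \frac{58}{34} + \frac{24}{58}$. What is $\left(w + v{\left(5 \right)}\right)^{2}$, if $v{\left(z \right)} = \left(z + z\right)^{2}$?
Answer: $\frac{2368087569}{243049} \approx 9743.3$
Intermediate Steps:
$v{\left(z \right)} = 4 z^{2}$ ($v{\left(z \right)} = \left(2 z\right)^{2} = 4 z^{2}$)
$w = - \frac{637}{493}$ ($w = \left(-58\right) \frac{1}{34} + 24 \cdot \frac{1}{58} = - \frac{29}{17} + \frac{12}{29} = - \frac{637}{493} \approx -1.2921$)
$\left(w + v{\left(5 \right)}\right)^{2} = \left(- \frac{637}{493} + 4 \cdot 5^{2}\right)^{2} = \left(- \frac{637}{493} + 4 \cdot 25\right)^{2} = \left(- \frac{637}{493} + 100\right)^{2} = \left(\frac{48663}{493}\right)^{2} = \frac{2368087569}{243049}$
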